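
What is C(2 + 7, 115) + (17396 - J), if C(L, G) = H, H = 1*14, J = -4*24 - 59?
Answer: 17565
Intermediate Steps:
J = -155 (J = -96 - 59 = -155)
H = 14
C(L, G) = 14
C(2 + 7, 115) + (17396 - J) = 14 + (17396 - 1*(-155)) = 14 + (17396 + 155) = 14 + 17551 = 17565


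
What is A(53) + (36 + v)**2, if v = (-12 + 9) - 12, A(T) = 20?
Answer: 461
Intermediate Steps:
v = -15 (v = -3 - 12 = -15)
A(53) + (36 + v)**2 = 20 + (36 - 15)**2 = 20 + 21**2 = 20 + 441 = 461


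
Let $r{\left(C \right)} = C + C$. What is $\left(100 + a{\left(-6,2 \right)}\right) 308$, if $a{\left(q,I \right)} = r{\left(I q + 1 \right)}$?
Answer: $24024$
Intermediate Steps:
$r{\left(C \right)} = 2 C$
$a{\left(q,I \right)} = 2 + 2 I q$ ($a{\left(q,I \right)} = 2 \left(I q + 1\right) = 2 \left(1 + I q\right) = 2 + 2 I q$)
$\left(100 + a{\left(-6,2 \right)}\right) 308 = \left(100 + \left(2 + 2 \cdot 2 \left(-6\right)\right)\right) 308 = \left(100 + \left(2 - 24\right)\right) 308 = \left(100 - 22\right) 308 = 78 \cdot 308 = 24024$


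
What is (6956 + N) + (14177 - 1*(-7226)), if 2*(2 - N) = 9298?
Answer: 23712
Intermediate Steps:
N = -4647 (N = 2 - ½*9298 = 2 - 4649 = -4647)
(6956 + N) + (14177 - 1*(-7226)) = (6956 - 4647) + (14177 - 1*(-7226)) = 2309 + (14177 + 7226) = 2309 + 21403 = 23712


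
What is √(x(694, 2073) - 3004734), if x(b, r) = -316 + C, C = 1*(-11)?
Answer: I*√3005061 ≈ 1733.5*I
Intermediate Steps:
C = -11
x(b, r) = -327 (x(b, r) = -316 - 11 = -327)
√(x(694, 2073) - 3004734) = √(-327 - 3004734) = √(-3005061) = I*√3005061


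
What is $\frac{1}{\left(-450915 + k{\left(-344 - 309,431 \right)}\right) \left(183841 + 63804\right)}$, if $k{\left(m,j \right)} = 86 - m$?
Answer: $- \frac{1}{111483835520} \approx -8.9699 \cdot 10^{-12}$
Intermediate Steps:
$\frac{1}{\left(-450915 + k{\left(-344 - 309,431 \right)}\right) \left(183841 + 63804\right)} = \frac{1}{\left(-450915 + \left(86 - \left(-344 - 309\right)\right)\right) \left(183841 + 63804\right)} = \frac{1}{\left(-450915 + \left(86 - \left(-344 - 309\right)\right)\right) 247645} = \frac{1}{\left(-450915 + \left(86 - -653\right)\right) 247645} = \frac{1}{\left(-450915 + \left(86 + 653\right)\right) 247645} = \frac{1}{\left(-450915 + 739\right) 247645} = \frac{1}{\left(-450176\right) 247645} = \frac{1}{-111483835520} = - \frac{1}{111483835520}$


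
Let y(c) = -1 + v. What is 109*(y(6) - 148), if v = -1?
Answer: -16350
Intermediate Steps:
y(c) = -2 (y(c) = -1 - 1 = -2)
109*(y(6) - 148) = 109*(-2 - 148) = 109*(-150) = -16350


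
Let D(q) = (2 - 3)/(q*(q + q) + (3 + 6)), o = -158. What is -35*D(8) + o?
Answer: -21611/137 ≈ -157.74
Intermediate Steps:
D(q) = -1/(9 + 2*q**2) (D(q) = -1/(q*(2*q) + 9) = -1/(2*q**2 + 9) = -1/(9 + 2*q**2))
-35*D(8) + o = -(-35)/(9 + 2*8**2) - 158 = -(-35)/(9 + 2*64) - 158 = -(-35)/(9 + 128) - 158 = -(-35)/137 - 158 = -35*(-1/137) - 158 = 35/137 - 158 = -21611/137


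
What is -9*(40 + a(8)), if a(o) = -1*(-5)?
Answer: -405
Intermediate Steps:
a(o) = 5
-9*(40 + a(8)) = -9*(40 + 5) = -9*45 = -405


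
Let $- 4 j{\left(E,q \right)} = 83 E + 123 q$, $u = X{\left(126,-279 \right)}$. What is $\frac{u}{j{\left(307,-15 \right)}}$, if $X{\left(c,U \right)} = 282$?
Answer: $- \frac{282}{5909} \approx -0.047724$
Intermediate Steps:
$u = 282$
$j{\left(E,q \right)} = - \frac{123 q}{4} - \frac{83 E}{4}$ ($j{\left(E,q \right)} = - \frac{83 E + 123 q}{4} = - \frac{123 q}{4} - \frac{83 E}{4}$)
$\frac{u}{j{\left(307,-15 \right)}} = \frac{282}{\left(- \frac{123}{4}\right) \left(-15\right) - \frac{25481}{4}} = \frac{282}{\frac{1845}{4} - \frac{25481}{4}} = \frac{282}{-5909} = 282 \left(- \frac{1}{5909}\right) = - \frac{282}{5909}$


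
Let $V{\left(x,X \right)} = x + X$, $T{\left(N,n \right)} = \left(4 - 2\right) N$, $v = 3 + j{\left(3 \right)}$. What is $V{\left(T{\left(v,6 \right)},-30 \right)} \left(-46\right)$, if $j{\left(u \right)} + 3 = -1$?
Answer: $1472$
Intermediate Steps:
$j{\left(u \right)} = -4$ ($j{\left(u \right)} = -3 - 1 = -4$)
$v = -1$ ($v = 3 - 4 = -1$)
$T{\left(N,n \right)} = 2 N$
$V{\left(x,X \right)} = X + x$
$V{\left(T{\left(v,6 \right)},-30 \right)} \left(-46\right) = \left(-30 + 2 \left(-1\right)\right) \left(-46\right) = \left(-30 - 2\right) \left(-46\right) = \left(-32\right) \left(-46\right) = 1472$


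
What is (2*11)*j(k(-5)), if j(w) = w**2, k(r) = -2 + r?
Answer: 1078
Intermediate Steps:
(2*11)*j(k(-5)) = (2*11)*(-2 - 5)**2 = 22*(-7)**2 = 22*49 = 1078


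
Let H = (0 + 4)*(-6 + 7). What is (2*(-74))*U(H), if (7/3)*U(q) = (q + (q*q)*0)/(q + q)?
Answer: -222/7 ≈ -31.714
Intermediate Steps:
H = 4 (H = 4*1 = 4)
U(q) = 3/14 (U(q) = 3*((q + (q*q)*0)/(q + q))/7 = 3*((q + q**2*0)/((2*q)))/7 = 3*((q + 0)*(1/(2*q)))/7 = 3*(q*(1/(2*q)))/7 = (3/7)*(1/2) = 3/14)
(2*(-74))*U(H) = (2*(-74))*(3/14) = -148*3/14 = -222/7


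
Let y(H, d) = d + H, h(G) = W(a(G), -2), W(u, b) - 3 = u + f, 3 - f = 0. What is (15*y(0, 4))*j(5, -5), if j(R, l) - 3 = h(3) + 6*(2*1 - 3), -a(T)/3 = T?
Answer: -360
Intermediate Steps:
f = 3 (f = 3 - 1*0 = 3 + 0 = 3)
a(T) = -3*T
W(u, b) = 6 + u (W(u, b) = 3 + (u + 3) = 3 + (3 + u) = 6 + u)
h(G) = 6 - 3*G
j(R, l) = -6 (j(R, l) = 3 + ((6 - 3*3) + 6*(2*1 - 3)) = 3 + ((6 - 9) + 6*(2 - 3)) = 3 + (-3 + 6*(-1)) = 3 + (-3 - 6) = 3 - 9 = -6)
y(H, d) = H + d
(15*y(0, 4))*j(5, -5) = (15*(0 + 4))*(-6) = (15*4)*(-6) = 60*(-6) = -360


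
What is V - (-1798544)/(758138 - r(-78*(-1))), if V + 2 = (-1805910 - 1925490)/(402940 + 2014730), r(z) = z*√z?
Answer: -4520355485814094/3860030112548149 + 35071608*√78/143693188123 ≈ -1.1689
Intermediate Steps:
r(z) = z^(3/2)
V = -95186/26863 (V = -2 + (-1805910 - 1925490)/(402940 + 2014730) = -2 - 3731400/2417670 = -2 - 3731400*1/2417670 = -2 - 41460/26863 = -95186/26863 ≈ -3.5434)
V - (-1798544)/(758138 - r(-78*(-1))) = -95186/26863 - (-1798544)/(758138 - (-78*(-1))^(3/2)) = -95186/26863 - (-1798544)/(758138 - 78^(3/2)) = -95186/26863 - (-1798544)/(758138 - 78*√78) = -95186/26863 + 1798544/(758138 - 78*√78)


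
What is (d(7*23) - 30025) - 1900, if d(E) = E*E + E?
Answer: -5843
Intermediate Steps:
d(E) = E + E**2 (d(E) = E**2 + E = E + E**2)
(d(7*23) - 30025) - 1900 = ((7*23)*(1 + 7*23) - 30025) - 1900 = (161*(1 + 161) - 30025) - 1900 = (161*162 - 30025) - 1900 = (26082 - 30025) - 1900 = -3943 - 1900 = -5843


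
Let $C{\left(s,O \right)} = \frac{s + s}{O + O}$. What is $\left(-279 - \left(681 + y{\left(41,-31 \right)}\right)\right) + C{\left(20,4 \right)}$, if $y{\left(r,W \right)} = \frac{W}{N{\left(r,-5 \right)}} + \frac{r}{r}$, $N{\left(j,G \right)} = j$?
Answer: $- \frac{39165}{41} \approx -955.24$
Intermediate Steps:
$C{\left(s,O \right)} = \frac{s}{O}$ ($C{\left(s,O \right)} = \frac{2 s}{2 O} = 2 s \frac{1}{2 O} = \frac{s}{O}$)
$y{\left(r,W \right)} = 1 + \frac{W}{r}$ ($y{\left(r,W \right)} = \frac{W}{r} + \frac{r}{r} = \frac{W}{r} + 1 = 1 + \frac{W}{r}$)
$\left(-279 - \left(681 + y{\left(41,-31 \right)}\right)\right) + C{\left(20,4 \right)} = \left(-279 - \left(681 + \frac{-31 + 41}{41}\right)\right) + \frac{20}{4} = \left(-279 - \left(681 + \frac{1}{41} \cdot 10\right)\right) + 20 \cdot \frac{1}{4} = \left(-279 - \frac{27931}{41}\right) + 5 = - \frac{39370}{41} + 5 = - \frac{39165}{41}$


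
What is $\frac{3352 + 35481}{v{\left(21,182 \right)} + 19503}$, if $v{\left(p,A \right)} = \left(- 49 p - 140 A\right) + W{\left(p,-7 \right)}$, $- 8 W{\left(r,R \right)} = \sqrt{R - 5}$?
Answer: $- \frac{4353023968}{785344579} + \frac{155332 i \sqrt{3}}{785344579} \approx -5.5428 + 0.00034258 i$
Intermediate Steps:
$W{\left(r,R \right)} = - \frac{\sqrt{-5 + R}}{8}$ ($W{\left(r,R \right)} = - \frac{\sqrt{R - 5}}{8} = - \frac{\sqrt{-5 + R}}{8}$)
$v{\left(p,A \right)} = - 140 A - 49 p - \frac{i \sqrt{3}}{4}$ ($v{\left(p,A \right)} = \left(- 49 p - 140 A\right) - \frac{\sqrt{-5 - 7}}{8} = \left(- 140 A - 49 p\right) - \frac{\sqrt{-12}}{8} = \left(- 140 A - 49 p\right) - \frac{2 i \sqrt{3}}{8} = \left(- 140 A - 49 p\right) - \frac{i \sqrt{3}}{4} = - 140 A - 49 p - \frac{i \sqrt{3}}{4}$)
$\frac{3352 + 35481}{v{\left(21,182 \right)} + 19503} = \frac{3352 + 35481}{\left(\left(-140\right) 182 - 1029 - \frac{i \sqrt{3}}{4}\right) + 19503} = \frac{38833}{\left(-25480 - 1029 - \frac{i \sqrt{3}}{4}\right) + 19503} = \frac{38833}{\left(-26509 - \frac{i \sqrt{3}}{4}\right) + 19503} = \frac{38833}{-7006 - \frac{i \sqrt{3}}{4}}$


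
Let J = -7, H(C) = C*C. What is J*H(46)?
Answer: -14812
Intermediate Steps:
H(C) = C²
J*H(46) = -7*46² = -7*2116 = -14812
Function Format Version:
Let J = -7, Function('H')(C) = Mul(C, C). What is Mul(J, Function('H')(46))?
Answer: -14812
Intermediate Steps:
Function('H')(C) = Pow(C, 2)
Mul(J, Function('H')(46)) = Mul(-7, Pow(46, 2)) = Mul(-7, 2116) = -14812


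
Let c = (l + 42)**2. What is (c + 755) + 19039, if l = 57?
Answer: 29595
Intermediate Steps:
c = 9801 (c = (57 + 42)**2 = 99**2 = 9801)
(c + 755) + 19039 = (9801 + 755) + 19039 = 10556 + 19039 = 29595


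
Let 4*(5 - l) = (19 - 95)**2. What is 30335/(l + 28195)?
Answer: 30335/26756 ≈ 1.1338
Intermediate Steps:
l = -1439 (l = 5 - (19 - 95)**2/4 = 5 - 1/4*(-76)**2 = 5 - 1/4*5776 = 5 - 1444 = -1439)
30335/(l + 28195) = 30335/(-1439 + 28195) = 30335/26756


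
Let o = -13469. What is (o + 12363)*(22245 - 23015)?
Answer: 851620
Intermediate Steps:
(o + 12363)*(22245 - 23015) = (-13469 + 12363)*(22245 - 23015) = -1106*(-770) = 851620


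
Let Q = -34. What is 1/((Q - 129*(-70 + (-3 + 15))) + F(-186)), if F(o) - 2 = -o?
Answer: 1/7636 ≈ 0.00013096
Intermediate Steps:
F(o) = 2 - o
1/((Q - 129*(-70 + (-3 + 15))) + F(-186)) = 1/((-34 - 129*(-70 + (-3 + 15))) + (2 - 1*(-186))) = 1/((-34 - 129*(-70 + 12)) + (2 + 186)) = 1/((-34 - 129*(-58)) + 188) = 1/((-34 + 7482) + 188) = 1/(7448 + 188) = 1/7636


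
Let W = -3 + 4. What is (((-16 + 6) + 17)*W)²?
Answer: 49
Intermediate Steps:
W = 1
(((-16 + 6) + 17)*W)² = (((-16 + 6) + 17)*1)² = ((-10 + 17)*1)² = (7*1)² = 7² = 49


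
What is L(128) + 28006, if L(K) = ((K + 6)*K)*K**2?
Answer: 281046374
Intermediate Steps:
L(K) = K**3*(6 + K) (L(K) = ((6 + K)*K)*K**2 = (K*(6 + K))*K**2 = K**3*(6 + K))
L(128) + 28006 = 128**3*(6 + 128) + 28006 = 2097152*134 + 28006 = 281018368 + 28006 = 281046374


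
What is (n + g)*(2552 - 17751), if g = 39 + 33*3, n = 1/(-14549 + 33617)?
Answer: -39994420615/19068 ≈ -2.0975e+6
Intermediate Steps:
n = 1/19068 ≈ 5.2444e-5
g = 138 (g = 39 + 99 = 138)
(n + g)*(2552 - 17751) = (1/19068 + 138)*(2552 - 17751) = (2631385/19068)*(-15199) = -39994420615/19068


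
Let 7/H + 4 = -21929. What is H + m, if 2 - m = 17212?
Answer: -377466937/21933 ≈ -17210.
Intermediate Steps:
H = -7/21933 (H = 7/(-4 - 21929) = 7/(-21933) = 7*(-1/21933) = -7/21933 ≈ -0.00031915)
m = -17210 (m = 2 - 1*17212 = 2 - 17212 = -17210)
H + m = -7/21933 - 17210 = -377466937/21933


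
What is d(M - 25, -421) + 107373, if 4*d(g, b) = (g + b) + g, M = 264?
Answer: 429549/4 ≈ 1.0739e+5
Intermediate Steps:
d(g, b) = g/2 + b/4 (d(g, b) = ((g + b) + g)/4 = ((b + g) + g)/4 = (b + 2*g)/4 = g/2 + b/4)
d(M - 25, -421) + 107373 = ((264 - 25)/2 + (1/4)*(-421)) + 107373 = ((1/2)*239 - 421/4) + 107373 = (239/2 - 421/4) + 107373 = 57/4 + 107373 = 429549/4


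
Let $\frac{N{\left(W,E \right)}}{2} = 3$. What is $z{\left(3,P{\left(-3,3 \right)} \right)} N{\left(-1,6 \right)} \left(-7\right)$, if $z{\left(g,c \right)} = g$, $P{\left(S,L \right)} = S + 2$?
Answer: $-126$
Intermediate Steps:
$P{\left(S,L \right)} = 2 + S$
$N{\left(W,E \right)} = 6$ ($N{\left(W,E \right)} = 2 \cdot 3 = 6$)
$z{\left(3,P{\left(-3,3 \right)} \right)} N{\left(-1,6 \right)} \left(-7\right) = 3 \cdot 6 \left(-7\right) = 18 \left(-7\right) = -126$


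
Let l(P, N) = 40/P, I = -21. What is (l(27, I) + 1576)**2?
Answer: 1814078464/729 ≈ 2.4884e+6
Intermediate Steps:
(l(27, I) + 1576)**2 = (40/27 + 1576)**2 = (42592/27)**2 = 1814078464/729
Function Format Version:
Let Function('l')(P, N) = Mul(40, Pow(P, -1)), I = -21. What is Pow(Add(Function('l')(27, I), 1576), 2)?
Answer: Rational(1814078464, 729) ≈ 2.4884e+6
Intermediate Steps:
Pow(Add(Function('l')(27, I), 1576), 2) = Pow(Add(Mul(40, Pow(27, -1)), 1576), 2) = Pow(Add(Mul(40, Rational(1, 27)), 1576), 2) = Pow(Add(Rational(40, 27), 1576), 2) = Pow(Rational(42592, 27), 2) = Rational(1814078464, 729)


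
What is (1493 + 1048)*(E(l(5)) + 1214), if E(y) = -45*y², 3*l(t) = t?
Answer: 2767149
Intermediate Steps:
l(t) = t/3
(1493 + 1048)*(E(l(5)) + 1214) = (1493 + 1048)*(-45*((⅓)*5)² + 1214) = 2541*(-45*(5/3)² + 1214) = 2541*(-45*25/9 + 1214) = 2541*(-125 + 1214) = 2541*1089 = 2767149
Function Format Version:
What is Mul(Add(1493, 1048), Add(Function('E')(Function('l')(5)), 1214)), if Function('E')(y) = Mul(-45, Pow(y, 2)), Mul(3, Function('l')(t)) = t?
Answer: 2767149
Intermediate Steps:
Function('l')(t) = Mul(Rational(1, 3), t)
Mul(Add(1493, 1048), Add(Function('E')(Function('l')(5)), 1214)) = Mul(Add(1493, 1048), Add(Mul(-45, Pow(Mul(Rational(1, 3), 5), 2)), 1214)) = Mul(2541, Add(Mul(-45, Pow(Rational(5, 3), 2)), 1214)) = Mul(2541, Add(Mul(-45, Rational(25, 9)), 1214)) = Mul(2541, Add(-125, 1214)) = Mul(2541, 1089) = 2767149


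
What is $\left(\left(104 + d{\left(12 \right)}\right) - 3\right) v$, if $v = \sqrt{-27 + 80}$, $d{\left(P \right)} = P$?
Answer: $113 \sqrt{53} \approx 822.65$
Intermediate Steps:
$v = \sqrt{53} \approx 7.2801$
$\left(\left(104 + d{\left(12 \right)}\right) - 3\right) v = \left(\left(104 + 12\right) - 3\right) \sqrt{53} = \left(116 - 3\right) \sqrt{53} = 113 \sqrt{53}$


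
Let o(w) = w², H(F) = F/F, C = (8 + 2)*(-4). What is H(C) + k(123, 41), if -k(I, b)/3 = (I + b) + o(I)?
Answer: -45878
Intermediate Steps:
C = -40 (C = 10*(-4) = -40)
H(F) = 1
k(I, b) = -3*I - 3*b - 3*I² (k(I, b) = -3*((I + b) + I²) = -3*(I + b + I²) = -3*I - 3*b - 3*I²)
H(C) + k(123, 41) = 1 + (-3*123 - 3*41 - 3*123²) = 1 + (-369 - 123 - 3*15129) = 1 + (-369 - 123 - 45387) = 1 - 45879 = -45878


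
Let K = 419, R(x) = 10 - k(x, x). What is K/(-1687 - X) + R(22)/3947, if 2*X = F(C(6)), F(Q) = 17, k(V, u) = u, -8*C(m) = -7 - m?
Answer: -3348278/13384277 ≈ -0.25016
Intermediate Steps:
C(m) = 7/8 + m/8 (C(m) = -(-7 - m)/8 = 7/8 + m/8)
X = 17/2 (X = (1/2)*17 = 17/2 ≈ 8.5000)
R(x) = 10 - x
K/(-1687 - X) + R(22)/3947 = 419/(-1687 - 1*17/2) + (10 - 1*22)/3947 = 419/(-1687 - 17/2) + (10 - 22)*(1/3947) = 419/(-3391/2) - 12*1/3947 = 419*(-2/3391) - 12/3947 = -838/3391 - 12/3947 = -3348278/13384277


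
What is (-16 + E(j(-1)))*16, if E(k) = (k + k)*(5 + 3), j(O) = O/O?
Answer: 0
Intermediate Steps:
j(O) = 1
E(k) = 16*k (E(k) = (2*k)*8 = 16*k)
(-16 + E(j(-1)))*16 = (-16 + 16*1)*16 = (-16 + 16)*16 = 0*16 = 0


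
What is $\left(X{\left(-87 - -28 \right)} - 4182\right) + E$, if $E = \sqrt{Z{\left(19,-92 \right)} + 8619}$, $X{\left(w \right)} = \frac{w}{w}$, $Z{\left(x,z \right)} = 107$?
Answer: $-4181 + \sqrt{8726} \approx -4087.6$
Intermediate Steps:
$X{\left(w \right)} = 1$
$E = \sqrt{8726}$ ($E = \sqrt{107 + 8619} = \sqrt{8726} \approx 93.413$)
$\left(X{\left(-87 - -28 \right)} - 4182\right) + E = \left(1 - 4182\right) + \sqrt{8726} = -4181 + \sqrt{8726}$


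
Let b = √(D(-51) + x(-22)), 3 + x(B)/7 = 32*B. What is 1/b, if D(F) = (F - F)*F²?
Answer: -I*√101/707 ≈ -0.014215*I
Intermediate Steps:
x(B) = -21 + 224*B (x(B) = -21 + 7*(32*B) = -21 + 224*B)
D(F) = 0 (D(F) = 0*F² = 0)
b = 7*I*√101 (b = √(0 + (-21 + 224*(-22))) = √(0 + (-21 - 4928)) = √(0 - 4949) = √(-4949) = 7*I*√101 ≈ 70.349*I)
1/b = 1/(7*I*√101) = -I*√101/707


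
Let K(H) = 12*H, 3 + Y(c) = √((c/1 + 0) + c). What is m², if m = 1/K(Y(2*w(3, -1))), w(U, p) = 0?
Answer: 1/1296 ≈ 0.00077160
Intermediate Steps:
Y(c) = -3 + √2*√c (Y(c) = -3 + √((c/1 + 0) + c) = -3 + √((c*1 + 0) + c) = -3 + √((c + 0) + c) = -3 + √(c + c) = -3 + √(2*c) = -3 + √2*√c)
m = -1/36 (m = 1/(12*(-3 + √2*√(2*0))) = 1/(12*(-3 + √2*√0)) = 1/(12*(-3 + √2*0)) = 1/(12*(-3 + 0)) = 1/(12*(-3)) = 1/(-36) = -1/36 ≈ -0.027778)
m² = (-1/36)² = 1/1296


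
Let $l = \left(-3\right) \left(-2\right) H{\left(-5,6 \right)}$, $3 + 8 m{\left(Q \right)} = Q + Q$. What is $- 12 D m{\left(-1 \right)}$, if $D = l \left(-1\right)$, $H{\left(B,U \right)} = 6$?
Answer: $-270$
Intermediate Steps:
$m{\left(Q \right)} = - \frac{3}{8} + \frac{Q}{4}$ ($m{\left(Q \right)} = - \frac{3}{8} + \frac{Q + Q}{8} = - \frac{3}{8} + \frac{2 Q}{8} = - \frac{3}{8} + \frac{Q}{4}$)
$l = 36$ ($l = \left(-3\right) \left(-2\right) 6 = 6 \cdot 6 = 36$)
$D = -36$ ($D = 36 \left(-1\right) = -36$)
$- 12 D m{\left(-1 \right)} = \left(-12\right) \left(-36\right) \left(- \frac{3}{8} + \frac{1}{4} \left(-1\right)\right) = 432 \left(- \frac{3}{8} - \frac{1}{4}\right) = 432 \left(- \frac{5}{8}\right) = -270$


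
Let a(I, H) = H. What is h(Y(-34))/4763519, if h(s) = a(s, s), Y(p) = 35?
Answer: 35/4763519 ≈ 7.3475e-6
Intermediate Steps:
h(s) = s
h(Y(-34))/4763519 = 35/4763519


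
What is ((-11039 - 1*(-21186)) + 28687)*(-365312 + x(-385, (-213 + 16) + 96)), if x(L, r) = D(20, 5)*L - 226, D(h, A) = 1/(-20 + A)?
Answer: -42582917858/3 ≈ -1.4194e+10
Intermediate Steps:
x(L, r) = -226 - L/15 (x(L, r) = L/(-20 + 5) - 226 = L/(-15) - 226 = -L/15 - 226 = -226 - L/15)
((-11039 - 1*(-21186)) + 28687)*(-365312 + x(-385, (-213 + 16) + 96)) = ((-11039 - 1*(-21186)) + 28687)*(-365312 + (-226 - 1/15*(-385))) = ((-11039 + 21186) + 28687)*(-365312 + (-226 + 77/3)) = (10147 + 28687)*(-365312 - 601/3) = 38834*(-1096537/3) = -42582917858/3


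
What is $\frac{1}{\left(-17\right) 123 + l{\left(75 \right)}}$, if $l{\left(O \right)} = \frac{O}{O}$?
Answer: $- \frac{1}{2090} \approx -0.00047847$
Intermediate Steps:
$l{\left(O \right)} = 1$
$\frac{1}{\left(-17\right) 123 + l{\left(75 \right)}} = \frac{1}{\left(-17\right) 123 + 1} = \frac{1}{-2091 + 1} = \frac{1}{-2090} = - \frac{1}{2090}$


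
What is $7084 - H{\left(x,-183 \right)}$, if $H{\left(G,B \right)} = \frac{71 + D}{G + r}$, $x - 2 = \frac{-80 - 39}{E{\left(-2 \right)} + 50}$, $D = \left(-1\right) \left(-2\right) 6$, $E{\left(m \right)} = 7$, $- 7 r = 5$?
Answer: $\frac{2299997}{320} \approx 7187.5$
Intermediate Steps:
$r = - \frac{5}{7}$ ($r = \left(- \frac{1}{7}\right) 5 = - \frac{5}{7} \approx -0.71429$)
$D = 12$ ($D = 2 \cdot 6 = 12$)
$x = - \frac{5}{57}$ ($x = 2 + \frac{-80 - 39}{7 + 50} = 2 - \frac{119}{57} = - \frac{5}{57} \approx -0.087719$)
$H{\left(G,B \right)} = \frac{83}{- \frac{5}{7} + G}$ ($H{\left(G,B \right)} = \frac{71 + 12}{G - \frac{5}{7}} = \frac{83}{- \frac{5}{7} + G}$)
$7084 - H{\left(x,-183 \right)} = 7084 - \frac{581}{-5 + 7 \left(- \frac{5}{57}\right)} = 7084 - \frac{581}{-5 - \frac{35}{57}} = 7084 - \frac{581}{- \frac{320}{57}} = 7084 - 581 \left(- \frac{57}{320}\right) = 7084 - - \frac{33117}{320} = 7084 + \frac{33117}{320} = \frac{2299997}{320}$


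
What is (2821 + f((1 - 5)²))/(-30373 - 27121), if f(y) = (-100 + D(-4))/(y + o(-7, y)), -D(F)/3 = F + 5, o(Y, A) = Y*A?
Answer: -270919/5519424 ≈ -0.049085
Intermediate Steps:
o(Y, A) = A*Y
D(F) = -15 - 3*F (D(F) = -3*(F + 5) = -3*(5 + F) = -15 - 3*F)
f(y) = 103/(6*y) (f(y) = (-100 + (-15 - 3*(-4)))/(y + y*(-7)) = (-100 + (-15 + 12))/(y - 7*y) = (-100 - 3)/((-6*y)) = -(-103)/(6*y) = 103/(6*y))
(2821 + f((1 - 5)²))/(-30373 - 27121) = (2821 + 103/(6*((1 - 5)²)))/(-30373 - 27121) = (2821 + 103/(6*((-4)²)))/(-57494) = (2821 + (103/6)/16)*(-1/57494) = (2821 + (103/6)*(1/16))*(-1/57494) = (2821 + 103/96)*(-1/57494) = (270919/96)*(-1/57494) = -270919/5519424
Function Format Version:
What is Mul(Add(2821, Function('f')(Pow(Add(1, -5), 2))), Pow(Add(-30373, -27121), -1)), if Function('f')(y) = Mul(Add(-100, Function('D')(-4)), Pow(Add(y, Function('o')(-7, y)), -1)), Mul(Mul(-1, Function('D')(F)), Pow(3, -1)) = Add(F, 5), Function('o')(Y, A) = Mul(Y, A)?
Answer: Rational(-270919, 5519424) ≈ -0.049085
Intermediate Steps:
Function('o')(Y, A) = Mul(A, Y)
Function('D')(F) = Add(-15, Mul(-3, F)) (Function('D')(F) = Mul(-3, Add(F, 5)) = Mul(-3, Add(5, F)) = Add(-15, Mul(-3, F)))
Function('f')(y) = Mul(Rational(103, 6), Pow(y, -1)) (Function('f')(y) = Mul(Add(-100, Add(-15, Mul(-3, -4))), Pow(Add(y, Mul(y, -7)), -1)) = Mul(Add(-100, Add(-15, 12)), Pow(Add(y, Mul(-7, y)), -1)) = Mul(Add(-100, -3), Pow(Mul(-6, y), -1)) = Mul(-103, Mul(Rational(-1, 6), Pow(y, -1))) = Mul(Rational(103, 6), Pow(y, -1)))
Mul(Add(2821, Function('f')(Pow(Add(1, -5), 2))), Pow(Add(-30373, -27121), -1)) = Mul(Add(2821, Mul(Rational(103, 6), Pow(Pow(Add(1, -5), 2), -1))), Pow(Add(-30373, -27121), -1)) = Mul(Add(2821, Mul(Rational(103, 6), Pow(Pow(-4, 2), -1))), Pow(-57494, -1)) = Mul(Add(2821, Mul(Rational(103, 6), Pow(16, -1))), Rational(-1, 57494)) = Mul(Add(2821, Mul(Rational(103, 6), Rational(1, 16))), Rational(-1, 57494)) = Mul(Add(2821, Rational(103, 96)), Rational(-1, 57494)) = Mul(Rational(270919, 96), Rational(-1, 57494)) = Rational(-270919, 5519424)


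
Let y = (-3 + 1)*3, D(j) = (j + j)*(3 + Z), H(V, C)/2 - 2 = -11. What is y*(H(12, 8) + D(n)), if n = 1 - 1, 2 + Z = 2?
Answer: 108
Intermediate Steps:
Z = 0 (Z = -2 + 2 = 0)
H(V, C) = -18 (H(V, C) = 4 + 2*(-11) = 4 - 22 = -18)
n = 0
D(j) = 6*j (D(j) = (j + j)*(3 + 0) = (2*j)*3 = 6*j)
y = -6 (y = -2*3 = -6)
y*(H(12, 8) + D(n)) = -6*(-18 + 6*0) = -6*(-18 + 0) = -6*(-18) = 108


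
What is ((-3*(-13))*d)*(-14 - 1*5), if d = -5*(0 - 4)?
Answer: -14820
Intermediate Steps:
d = 20 (d = -5*(-4) = 20)
((-3*(-13))*d)*(-14 - 1*5) = (-3*(-13)*20)*(-14 - 1*5) = (39*20)*(-14 - 5) = 780*(-19) = -14820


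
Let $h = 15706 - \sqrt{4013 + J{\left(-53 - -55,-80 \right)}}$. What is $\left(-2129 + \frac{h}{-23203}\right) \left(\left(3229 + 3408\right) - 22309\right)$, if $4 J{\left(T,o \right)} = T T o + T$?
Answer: $\frac{774430203096}{23203} - \frac{7836 \sqrt{15734}}{23203} \approx 3.3376 \cdot 10^{7}$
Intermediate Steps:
$J{\left(T,o \right)} = \frac{T}{4} + \frac{o T^{2}}{4}$ ($J{\left(T,o \right)} = \frac{T T o + T}{4} = \frac{T^{2} o + T}{4} = \frac{o T^{2} + T}{4} = \frac{T + o T^{2}}{4} = \frac{T}{4} + \frac{o T^{2}}{4}$)
$h = 15706 - \frac{\sqrt{15734}}{2}$ ($h = 15706 - \sqrt{4013 + \frac{\left(-53 - -55\right) \left(1 + \left(-53 - -55\right) \left(-80\right)\right)}{4}} = 15706 - \sqrt{4013 + \frac{\left(-53 + 55\right) \left(1 + \left(-53 + 55\right) \left(-80\right)\right)}{4}} = 15706 - \sqrt{4013 + \frac{1}{4} \cdot 2 \left(1 + 2 \left(-80\right)\right)} = 15706 - \sqrt{4013 + \frac{1}{4} \cdot 2 \left(1 - 160\right)} = 15706 - \sqrt{4013 + \frac{1}{4} \cdot 2 \left(-159\right)} = 15706 - \sqrt{4013 - \frac{159}{2}} = 15706 - \sqrt{\frac{7867}{2}} = 15706 - \frac{\sqrt{15734}}{2} \approx 15643.0$)
$\left(-2129 + \frac{h}{-23203}\right) \left(\left(3229 + 3408\right) - 22309\right) = \left(-2129 + \frac{15706 - \frac{\sqrt{15734}}{2}}{-23203}\right) \left(\left(3229 + 3408\right) - 22309\right) = \left(-2129 + \left(15706 - \frac{\sqrt{15734}}{2}\right) \left(- \frac{1}{23203}\right)\right) \left(6637 - 22309\right) = \left(-2129 - \left(\frac{15706}{23203} - \frac{\sqrt{15734}}{46406}\right)\right) \left(-15672\right) = \left(- \frac{49414893}{23203} + \frac{\sqrt{15734}}{46406}\right) \left(-15672\right) = \frac{774430203096}{23203} - \frac{7836 \sqrt{15734}}{23203}$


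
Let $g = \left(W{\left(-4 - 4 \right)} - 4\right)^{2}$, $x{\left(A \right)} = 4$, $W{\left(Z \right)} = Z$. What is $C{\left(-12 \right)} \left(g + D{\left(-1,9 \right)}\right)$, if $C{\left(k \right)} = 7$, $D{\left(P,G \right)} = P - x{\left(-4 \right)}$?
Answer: $973$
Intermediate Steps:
$D{\left(P,G \right)} = -4 + P$ ($D{\left(P,G \right)} = P - 4 = -4 + P$)
$g = 144$ ($g = \left(\left(-4 - 4\right) - 4\right)^{2} = \left(-8 - 4\right)^{2} = \left(-12\right)^{2} = 144$)
$C{\left(-12 \right)} \left(g + D{\left(-1,9 \right)}\right) = 7 \left(144 - 5\right) = 7 \cdot 139 = 973$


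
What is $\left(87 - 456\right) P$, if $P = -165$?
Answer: $60885$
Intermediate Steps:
$\left(87 - 456\right) P = \left(87 - 456\right) \left(-165\right) = \left(-369\right) \left(-165\right) = 60885$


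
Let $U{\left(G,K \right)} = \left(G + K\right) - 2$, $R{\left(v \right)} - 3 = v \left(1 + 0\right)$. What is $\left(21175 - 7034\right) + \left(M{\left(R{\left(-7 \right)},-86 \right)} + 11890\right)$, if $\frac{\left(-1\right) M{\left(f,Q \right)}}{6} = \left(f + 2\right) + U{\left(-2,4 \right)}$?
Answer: $26043$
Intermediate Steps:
$R{\left(v \right)} = 3 + v$ ($R{\left(v \right)} = 3 + v \left(1 + 0\right) = 3 + v 1 = 3 + v$)
$U{\left(G,K \right)} = -2 + G + K$
$M{\left(f,Q \right)} = -12 - 6 f$ ($M{\left(f,Q \right)} = - 6 \left(\left(f + 2\right) - 0\right) = - 6 \left(\left(2 + f\right) + 0\right) = - 6 \left(2 + f\right) = -12 - 6 f$)
$\left(21175 - 7034\right) + \left(M{\left(R{\left(-7 \right)},-86 \right)} + 11890\right) = \left(21175 - 7034\right) + \left(\left(-12 - 6 \left(3 - 7\right)\right) + 11890\right) = 14141 + \left(\left(-12 - -24\right) + 11890\right) = 14141 + \left(\left(-12 + 24\right) + 11890\right) = 14141 + \left(12 + 11890\right) = 14141 + 11902 = 26043$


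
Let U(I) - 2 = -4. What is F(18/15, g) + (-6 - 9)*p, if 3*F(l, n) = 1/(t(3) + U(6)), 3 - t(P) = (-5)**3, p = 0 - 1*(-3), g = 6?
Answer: -17009/378 ≈ -44.997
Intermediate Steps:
p = 3 (p = 0 + 3 = 3)
U(I) = -2 (U(I) = 2 - 4 = -2)
t(P) = 128 (t(P) = 3 - 1*(-5)**3 = 3 - 1*(-125) = 3 + 125 = 128)
F(l, n) = 1/378 (F(l, n) = 1/(3*(128 - 2)) = (1/3)/126 = (1/3)*(1/126) = 1/378)
F(18/15, g) + (-6 - 9)*p = 1/378 + (-6 - 9)*3 = 1/378 - 15*3 = 1/378 - 45 = -17009/378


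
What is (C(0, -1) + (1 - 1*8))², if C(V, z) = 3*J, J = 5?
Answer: 64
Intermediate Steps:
C(V, z) = 15 (C(V, z) = 3*5 = 15)
(C(0, -1) + (1 - 1*8))² = (15 + (1 - 1*8))² = (15 + (1 - 8))² = (15 - 7)² = 8² = 64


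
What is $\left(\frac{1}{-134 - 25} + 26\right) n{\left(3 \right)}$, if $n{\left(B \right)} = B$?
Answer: $\frac{4133}{53} \approx 77.981$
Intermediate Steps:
$\left(\frac{1}{-134 - 25} + 26\right) n{\left(3 \right)} = \left(\frac{1}{-134 - 25} + 26\right) 3 = \left(\frac{1}{-159} + 26\right) 3 = \left(- \frac{1}{159} + 26\right) 3 = \frac{4133}{159} \cdot 3 = \frac{4133}{53}$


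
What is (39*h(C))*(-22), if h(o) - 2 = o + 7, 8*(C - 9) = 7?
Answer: -64779/4 ≈ -16195.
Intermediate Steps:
C = 79/8 (C = 9 + (⅛)*7 = 9 + 7/8 = 79/8 ≈ 9.8750)
h(o) = 9 + o (h(o) = 2 + (o + 7) = 2 + (7 + o) = 9 + o)
(39*h(C))*(-22) = (39*(9 + 79/8))*(-22) = (39*(151/8))*(-22) = (5889/8)*(-22) = -64779/4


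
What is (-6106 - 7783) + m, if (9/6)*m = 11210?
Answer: -19247/3 ≈ -6415.7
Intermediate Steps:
m = 22420/3 (m = (⅔)*11210 = 22420/3 ≈ 7473.3)
(-6106 - 7783) + m = (-6106 - 7783) + 22420/3 = -13889 + 22420/3 = -19247/3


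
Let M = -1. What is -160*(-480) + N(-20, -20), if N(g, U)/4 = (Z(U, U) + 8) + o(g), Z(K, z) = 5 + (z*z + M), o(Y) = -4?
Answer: 78432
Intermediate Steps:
Z(K, z) = 4 + z² (Z(K, z) = 5 + (z*z - 1) = 5 + (z² - 1) = 5 + (-1 + z²) = 4 + z²)
N(g, U) = 32 + 4*U² (N(g, U) = 4*(((4 + U²) + 8) - 4) = 4*((12 + U²) - 4) = 4*(8 + U²) = 32 + 4*U²)
-160*(-480) + N(-20, -20) = -160*(-480) + (32 + 4*(-20)²) = 76800 + (32 + 4*400) = 76800 + (32 + 1600) = 76800 + 1632 = 78432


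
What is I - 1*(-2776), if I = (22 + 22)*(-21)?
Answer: 1852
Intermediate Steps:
I = -924 (I = 44*(-21) = -924)
I - 1*(-2776) = -924 - 1*(-2776) = -924 + 2776 = 1852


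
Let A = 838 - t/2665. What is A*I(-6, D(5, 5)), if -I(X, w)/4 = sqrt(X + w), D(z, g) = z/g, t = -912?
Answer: -8936728*I*sqrt(5)/2665 ≈ -7498.4*I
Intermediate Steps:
A = 2234182/2665 (A = 838 - (-912)/2665 = 838 - 1*(-912/2665) = 838 + 912/2665 = 2234182/2665 ≈ 838.34)
I(X, w) = -4*sqrt(X + w)
A*I(-6, D(5, 5)) = 2234182*(-4*sqrt(-6 + 5/5))/2665 = 2234182*(-4*sqrt(-6 + 5*(1/5)))/2665 = 2234182*(-4*sqrt(-6 + 1))/2665 = 2234182*(-4*I*sqrt(5))/2665 = -8936728*I*sqrt(5)/2665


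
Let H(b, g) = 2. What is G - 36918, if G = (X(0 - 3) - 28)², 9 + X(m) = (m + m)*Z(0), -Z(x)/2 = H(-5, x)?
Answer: -36749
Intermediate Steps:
Z(x) = -4 (Z(x) = -2*2 = -4)
X(m) = -9 - 8*m (X(m) = -9 + (m + m)*(-4) = -9 + (2*m)*(-4) = -9 - 8*m)
G = 169 (G = ((-9 - 8*(0 - 3)) - 28)² = ((-9 - 8*(-3)) - 28)² = ((-9 + 24) - 28)² = (15 - 28)² = (-13)² = 169)
G - 36918 = 169 - 36918 = -36749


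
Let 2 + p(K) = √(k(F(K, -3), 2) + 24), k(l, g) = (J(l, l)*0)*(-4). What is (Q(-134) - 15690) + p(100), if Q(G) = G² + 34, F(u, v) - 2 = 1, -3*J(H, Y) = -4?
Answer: 2298 + 2*√6 ≈ 2302.9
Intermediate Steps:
J(H, Y) = 4/3 (J(H, Y) = -⅓*(-4) = 4/3)
F(u, v) = 3 (F(u, v) = 2 + 1 = 3)
k(l, g) = 0 (k(l, g) = ((4/3)*0)*(-4) = 0*(-4) = 0)
Q(G) = 34 + G²
p(K) = -2 + 2*√6 (p(K) = -2 + √(0 + 24) = -2 + √24 = -2 + 2*√6)
(Q(-134) - 15690) + p(100) = ((34 + (-134)²) - 15690) + (-2 + 2*√6) = ((34 + 17956) - 15690) + (-2 + 2*√6) = (17990 - 15690) + (-2 + 2*√6) = 2300 + (-2 + 2*√6) = 2298 + 2*√6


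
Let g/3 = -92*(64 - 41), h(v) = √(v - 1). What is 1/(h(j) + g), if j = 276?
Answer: -6348/40296829 - 5*√11/40296829 ≈ -0.00015794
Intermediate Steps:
h(v) = √(-1 + v)
g = -6348 (g = 3*(-92*(64 - 41)) = 3*(-92*23) = 3*(-2116) = -6348)
1/(h(j) + g) = 1/(√(-1 + 276) - 6348) = 1/(√275 - 6348) = 1/(5*√11 - 6348) = 1/(-6348 + 5*√11)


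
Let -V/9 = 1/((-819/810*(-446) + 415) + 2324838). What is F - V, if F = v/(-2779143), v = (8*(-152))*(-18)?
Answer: -763199938383/96951958022318 ≈ -0.0078719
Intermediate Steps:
v = 21888 (v = -1216*(-18) = 21888)
F = -7296/926381 (F = 21888/(-2779143) = 21888*(-1/2779143) = -7296/926381 ≈ -0.0078758)
V = -405/104656678 (V = -9/((-819/810*(-446) + 415) + 2324838) = -9/((-819*1/810*(-446) + 415) + 2324838) = -9/((-91/90*(-446) + 415) + 2324838) = -9/((20293/45 + 415) + 2324838) = -9/(38968/45 + 2324838) = -9/104656678/45 = -9*45/104656678 = -405/104656678 ≈ -3.8698e-6)
F - V = -7296/926381 - 1*(-405/104656678) = -7296/926381 + 405/104656678 = -763199938383/96951958022318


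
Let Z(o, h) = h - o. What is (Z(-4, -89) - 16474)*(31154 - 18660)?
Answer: -206888146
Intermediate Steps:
(Z(-4, -89) - 16474)*(31154 - 18660) = ((-89 - 1*(-4)) - 16474)*(31154 - 18660) = ((-89 + 4) - 16474)*12494 = (-85 - 16474)*12494 = -16559*12494 = -206888146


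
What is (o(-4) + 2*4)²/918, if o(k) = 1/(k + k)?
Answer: 147/2176 ≈ 0.067555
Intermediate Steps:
o(k) = 1/(2*k)
(o(-4) + 2*4)²/918 = ((½)/(-4) + 2*4)²/918 = ((½)*(-¼) + 8)²*(1/918) = (-⅛ + 8)²*(1/918) = (63/8)²*(1/918) = (3969/64)*(1/918) = 147/2176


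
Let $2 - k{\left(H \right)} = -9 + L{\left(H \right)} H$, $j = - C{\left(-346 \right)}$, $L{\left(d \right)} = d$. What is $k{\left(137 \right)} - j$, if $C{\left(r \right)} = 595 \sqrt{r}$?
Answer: $-18758 + 595 i \sqrt{346} \approx -18758.0 + 11068.0 i$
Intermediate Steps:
$j = - 595 i \sqrt{346}$ ($j = - 595 \sqrt{-346} = - 595 i \sqrt{346} \approx - 11068.0 i$)
$k{\left(H \right)} = 11 - H^{2}$ ($k{\left(H \right)} = 2 - \left(-9 + H H\right) = 2 - \left(-9 + H^{2}\right) = 11 - H^{2}$)
$k{\left(137 \right)} - j = \left(11 - 137^{2}\right) - - 595 i \sqrt{346} = \left(11 - 18769\right) + 595 i \sqrt{346} = -18758 + 595 i \sqrt{346}$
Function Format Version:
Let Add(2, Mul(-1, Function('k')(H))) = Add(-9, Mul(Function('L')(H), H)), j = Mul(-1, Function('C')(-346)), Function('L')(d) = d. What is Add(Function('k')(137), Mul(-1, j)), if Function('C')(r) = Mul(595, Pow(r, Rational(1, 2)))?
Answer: Add(-18758, Mul(595, I, Pow(346, Rational(1, 2)))) ≈ Add(-18758., Mul(11068., I))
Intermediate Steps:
j = Mul(-595, I, Pow(346, Rational(1, 2))) (j = Mul(-1, Mul(595, Pow(-346, Rational(1, 2)))) = Mul(-1, Mul(595, Mul(I, Pow(346, Rational(1, 2))))) = Mul(-1, Mul(595, I, Pow(346, Rational(1, 2)))) = Mul(-595, I, Pow(346, Rational(1, 2))) ≈ Mul(-11068., I))
Function('k')(H) = Add(11, Mul(-1, Pow(H, 2))) (Function('k')(H) = Add(2, Mul(-1, Add(-9, Mul(H, H)))) = Add(2, Mul(-1, Add(-9, Pow(H, 2)))) = Add(2, Add(9, Mul(-1, Pow(H, 2)))) = Add(11, Mul(-1, Pow(H, 2))))
Add(Function('k')(137), Mul(-1, j)) = Add(Add(11, Mul(-1, Pow(137, 2))), Mul(-1, Mul(-595, I, Pow(346, Rational(1, 2))))) = Add(Add(11, Mul(-1, 18769)), Mul(595, I, Pow(346, Rational(1, 2)))) = Add(Add(11, -18769), Mul(595, I, Pow(346, Rational(1, 2)))) = Add(-18758, Mul(595, I, Pow(346, Rational(1, 2))))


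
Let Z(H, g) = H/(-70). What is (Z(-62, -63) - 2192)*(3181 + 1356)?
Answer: -347937993/35 ≈ -9.9411e+6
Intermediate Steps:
Z(H, g) = -H/70 (Z(H, g) = H*(-1/70) = -H/70)
(Z(-62, -63) - 2192)*(3181 + 1356) = (-1/70*(-62) - 2192)*(3181 + 1356) = (31/35 - 2192)*4537 = -76689/35*4537 = -347937993/35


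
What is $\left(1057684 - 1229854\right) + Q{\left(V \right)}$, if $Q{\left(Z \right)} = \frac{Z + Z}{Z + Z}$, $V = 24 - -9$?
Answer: $-172169$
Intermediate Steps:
$V = 33$ ($V = 24 + 9 = 33$)
$Q{\left(Z \right)} = 1$ ($Q{\left(Z \right)} = \frac{2 Z}{2 Z} = 2 Z \frac{1}{2 Z} = 1$)
$\left(1057684 - 1229854\right) + Q{\left(V \right)} = \left(1057684 - 1229854\right) + 1 = -172170 + 1 = -172169$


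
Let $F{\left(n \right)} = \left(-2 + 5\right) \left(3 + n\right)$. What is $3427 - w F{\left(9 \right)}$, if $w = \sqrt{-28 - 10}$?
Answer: $3427 - 36 i \sqrt{38} \approx 3427.0 - 221.92 i$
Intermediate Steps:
$w = i \sqrt{38}$ ($w = \sqrt{-38} = i \sqrt{38} \approx 6.1644 i$)
$F{\left(n \right)} = 9 + 3 n$ ($F{\left(n \right)} = 3 \left(3 + n\right) = 9 + 3 n$)
$3427 - w F{\left(9 \right)} = 3427 - i \sqrt{38} \left(9 + 3 \cdot 9\right) = 3427 - i \sqrt{38} \left(9 + 27\right) = 3427 - i \sqrt{38} \cdot 36 = 3427 - 36 i \sqrt{38}$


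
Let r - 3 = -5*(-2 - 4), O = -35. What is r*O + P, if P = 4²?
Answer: -1139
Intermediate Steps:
P = 16
r = 33 (r = 3 - 5*(-2 - 4) = 3 - 5*(-6) = 3 + 30 = 33)
r*O + P = 33*(-35) + 16 = -1155 + 16 = -1139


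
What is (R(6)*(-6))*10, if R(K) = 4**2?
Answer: -960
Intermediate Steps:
R(K) = 16
(R(6)*(-6))*10 = (16*(-6))*10 = -96*10 = -960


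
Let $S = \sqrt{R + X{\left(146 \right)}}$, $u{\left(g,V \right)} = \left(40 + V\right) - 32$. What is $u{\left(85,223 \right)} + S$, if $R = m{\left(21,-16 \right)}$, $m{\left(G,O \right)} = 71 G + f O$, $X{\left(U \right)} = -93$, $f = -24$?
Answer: $231 + 9 \sqrt{22} \approx 273.21$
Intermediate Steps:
$u{\left(g,V \right)} = 8 + V$
$m{\left(G,O \right)} = - 24 O + 71 G$ ($m{\left(G,O \right)} = 71 G - 24 O = - 24 O + 71 G$)
$R = 1875$ ($R = \left(-24\right) \left(-16\right) + 71 \cdot 21 = 384 + 1491 = 1875$)
$S = 9 \sqrt{22}$ ($S = \sqrt{1875 - 93} = \sqrt{1782} = 9 \sqrt{22} \approx 42.214$)
$u{\left(85,223 \right)} + S = \left(8 + 223\right) + 9 \sqrt{22} = 231 + 9 \sqrt{22}$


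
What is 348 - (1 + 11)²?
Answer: 204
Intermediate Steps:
348 - (1 + 11)² = 348 - 1*12² = 348 - 1*144 = 348 - 144 = 204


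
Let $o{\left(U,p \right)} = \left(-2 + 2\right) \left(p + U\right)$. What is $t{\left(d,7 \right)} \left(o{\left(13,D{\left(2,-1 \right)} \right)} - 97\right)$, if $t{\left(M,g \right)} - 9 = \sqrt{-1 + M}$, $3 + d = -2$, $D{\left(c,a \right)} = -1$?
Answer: $-873 - 97 i \sqrt{6} \approx -873.0 - 237.6 i$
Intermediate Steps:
$d = -5$ ($d = -3 - 2 = -5$)
$o{\left(U,p \right)} = 0$ ($o{\left(U,p \right)} = 0 \left(U + p\right) = 0$)
$t{\left(M,g \right)} = 9 + \sqrt{-1 + M}$
$t{\left(d,7 \right)} \left(o{\left(13,D{\left(2,-1 \right)} \right)} - 97\right) = \left(9 + \sqrt{-1 - 5}\right) \left(0 - 97\right) = \left(9 + \sqrt{-6}\right) \left(-97\right) = \left(9 + i \sqrt{6}\right) \left(-97\right) = -873 - 97 i \sqrt{6}$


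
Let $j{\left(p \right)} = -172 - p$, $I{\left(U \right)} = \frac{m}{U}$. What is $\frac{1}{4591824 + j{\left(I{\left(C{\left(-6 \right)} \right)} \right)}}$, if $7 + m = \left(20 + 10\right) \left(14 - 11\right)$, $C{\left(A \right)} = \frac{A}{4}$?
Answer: $\frac{3}{13775122} \approx 2.1778 \cdot 10^{-7}$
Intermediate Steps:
$C{\left(A \right)} = \frac{A}{4}$ ($C{\left(A \right)} = A \frac{1}{4} = \frac{A}{4}$)
$m = 83$ ($m = -7 + \left(20 + 10\right) \left(14 - 11\right) = -7 + 30 \cdot 3 = -7 + 90 = 83$)
$I{\left(U \right)} = \frac{83}{U}$
$\frac{1}{4591824 + j{\left(I{\left(C{\left(-6 \right)} \right)} \right)}} = \frac{1}{4591824 - \left(172 + \frac{83}{\frac{1}{4} \left(-6\right)}\right)} = \frac{1}{4591824 - \left(172 + \frac{83}{- \frac{3}{2}}\right)} = \frac{1}{4591824 - \left(172 + 83 \left(- \frac{2}{3}\right)\right)} = \frac{1}{4591824 - \frac{350}{3}} = \frac{1}{\frac{13775122}{3}} = \frac{3}{13775122}$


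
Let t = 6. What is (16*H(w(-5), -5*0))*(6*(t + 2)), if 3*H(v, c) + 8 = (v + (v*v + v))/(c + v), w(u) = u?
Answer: -2816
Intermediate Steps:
H(v, c) = -8/3 + (v**2 + 2*v)/(3*(c + v)) (H(v, c) = -8/3 + ((v + (v*v + v))/(c + v))/3 = -8/3 + ((v + (v**2 + v))/(c + v))/3 = -8/3 + ((v + (v + v**2))/(c + v))/3 = -8/3 + ((v**2 + 2*v)/(c + v))/3 = -8/3 + (v**2 + 2*v)/(3*(c + v)))
(16*H(w(-5), -5*0))*(6*(t + 2)) = (16*(((-5)**2 - (-40)*0 - 6*(-5))/(3*(-5*0 - 5))))*(6*(6 + 2)) = (16*((25 - 8*0 + 30)/(3*(0 - 5))))*(6*8) = (16*((1/3)*(25 + 0 + 30)/(-5)))*48 = (16*((1/3)*(-1/5)*55))*48 = (16*(-11/3))*48 = -176/3*48 = -2816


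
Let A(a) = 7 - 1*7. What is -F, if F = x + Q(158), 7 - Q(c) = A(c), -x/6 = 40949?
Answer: 245687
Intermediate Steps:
A(a) = 0 (A(a) = 7 - 7 = 0)
x = -245694 (x = -6*40949 = -245694)
Q(c) = 7 (Q(c) = 7 - 1*0 = 7 + 0 = 7)
F = -245687 (F = -245694 + 7 = -245687)
-F = -1*(-245687) = 245687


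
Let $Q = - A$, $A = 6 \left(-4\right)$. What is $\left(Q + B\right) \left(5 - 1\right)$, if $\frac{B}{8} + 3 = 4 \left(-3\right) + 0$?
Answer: $-384$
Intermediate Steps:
$A = -24$
$Q = 24$ ($Q = \left(-1\right) \left(-24\right) = 24$)
$B = -120$ ($B = -24 + 8 \left(4 \left(-3\right) + 0\right) = -24 + 8 \left(-12 + 0\right) = -24 + 8 \left(-12\right) = -24 - 96 = -120$)
$\left(Q + B\right) \left(5 - 1\right) = \left(24 - 120\right) \left(5 - 1\right) = - 96 \left(5 - 1\right) = \left(-96\right) 4 = -384$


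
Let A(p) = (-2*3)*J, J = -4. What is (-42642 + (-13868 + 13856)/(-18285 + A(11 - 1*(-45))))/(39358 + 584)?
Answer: -129780925/121563477 ≈ -1.0676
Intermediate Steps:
A(p) = 24 (A(p) = -2*3*(-4) = -6*(-4) = 24)
(-42642 + (-13868 + 13856)/(-18285 + A(11 - 1*(-45))))/(39358 + 584) = (-42642 + (-13868 + 13856)/(-18285 + 24))/(39358 + 584) = (-42642 - 12/(-18261))/39942 = (-42642 - 12*(-1/18261))*(1/39942) = (-42642 + 4/6087)*(1/39942) = -259561850/6087*1/39942 = -129780925/121563477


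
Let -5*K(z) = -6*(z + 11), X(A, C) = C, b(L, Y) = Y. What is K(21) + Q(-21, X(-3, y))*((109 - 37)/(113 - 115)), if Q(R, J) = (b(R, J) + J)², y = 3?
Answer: -6288/5 ≈ -1257.6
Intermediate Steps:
K(z) = 66/5 + 6*z/5 (K(z) = -(-6)*(z + 11)/5 = -(-6)*(11 + z)/5 = -(-66 - 6*z)/5 = 66/5 + 6*z/5)
Q(R, J) = 4*J² (Q(R, J) = (J + J)² = (2*J)² = 4*J²)
K(21) + Q(-21, X(-3, y))*((109 - 37)/(113 - 115)) = (66/5 + (6/5)*21) + (4*3²)*((109 - 37)/(113 - 115)) = (66/5 + 126/5) + (4*9)*(72/(-2)) = 192/5 + 36*(72*(-½)) = 192/5 + 36*(-36) = 192/5 - 1296 = -6288/5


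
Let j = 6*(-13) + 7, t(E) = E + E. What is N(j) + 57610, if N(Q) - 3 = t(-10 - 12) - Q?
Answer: 57640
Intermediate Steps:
t(E) = 2*E
j = -71 (j = -78 + 7 = -71)
N(Q) = -41 - Q (N(Q) = 3 + (2*(-10 - 12) - Q) = 3 + (2*(-22) - Q) = 3 + (-44 - Q) = -41 - Q)
N(j) + 57610 = (-41 - 1*(-71)) + 57610 = (-41 + 71) + 57610 = 30 + 57610 = 57640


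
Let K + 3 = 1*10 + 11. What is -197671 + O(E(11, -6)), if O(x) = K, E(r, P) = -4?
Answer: -197653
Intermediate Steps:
K = 18 (K = -3 + (1*10 + 11) = -3 + (10 + 11) = -3 + 21 = 18)
O(x) = 18
-197671 + O(E(11, -6)) = -197671 + 18 = -197653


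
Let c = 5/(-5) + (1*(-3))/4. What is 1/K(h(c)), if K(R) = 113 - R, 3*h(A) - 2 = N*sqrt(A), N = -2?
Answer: 1011/113576 - 3*I*sqrt(7)/113576 ≈ 0.0089015 - 6.9885e-5*I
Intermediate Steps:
c = -7/4 (c = 5*(-1/5) - 3*1/4 = -1 - 3/4 = -7/4 ≈ -1.7500)
h(A) = 2/3 - 2*sqrt(A)/3 (h(A) = 2/3 + (-2*sqrt(A))/3 = 2/3 - 2*sqrt(A)/3)
1/K(h(c)) = 1/(113 - (2/3 - I*sqrt(7)/3)) = 1/(113 + (-2/3 + I*sqrt(7)/3)) = 1/(337/3 + I*sqrt(7)/3)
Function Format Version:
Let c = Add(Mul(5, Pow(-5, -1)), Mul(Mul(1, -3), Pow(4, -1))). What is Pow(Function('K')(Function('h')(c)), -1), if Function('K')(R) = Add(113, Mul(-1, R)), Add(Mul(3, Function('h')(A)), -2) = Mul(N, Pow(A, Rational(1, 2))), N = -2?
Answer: Add(Rational(1011, 113576), Mul(Rational(-3, 113576), I, Pow(7, Rational(1, 2)))) ≈ Add(0.0089015, Mul(-6.9885e-5, I))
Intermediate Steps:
c = Rational(-7, 4) (c = Add(Mul(5, Rational(-1, 5)), Mul(-3, Rational(1, 4))) = Add(-1, Rational(-3, 4)) = Rational(-7, 4) ≈ -1.7500)
Function('h')(A) = Add(Rational(2, 3), Mul(Rational(-2, 3), Pow(A, Rational(1, 2)))) (Function('h')(A) = Add(Rational(2, 3), Mul(Rational(1, 3), Mul(-2, Pow(A, Rational(1, 2))))) = Add(Rational(2, 3), Mul(Rational(-2, 3), Pow(A, Rational(1, 2)))))
Pow(Function('K')(Function('h')(c)), -1) = Pow(Add(113, Mul(-1, Add(Rational(2, 3), Mul(Rational(-2, 3), Pow(Rational(-7, 4), Rational(1, 2)))))), -1) = Pow(Add(113, Mul(-1, Add(Rational(2, 3), Mul(Rational(-2, 3), Mul(Rational(1, 2), I, Pow(7, Rational(1, 2))))))), -1) = Pow(Add(113, Mul(-1, Add(Rational(2, 3), Mul(Rational(-1, 3), I, Pow(7, Rational(1, 2)))))), -1) = Pow(Add(113, Add(Rational(-2, 3), Mul(Rational(1, 3), I, Pow(7, Rational(1, 2))))), -1) = Pow(Add(Rational(337, 3), Mul(Rational(1, 3), I, Pow(7, Rational(1, 2)))), -1)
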